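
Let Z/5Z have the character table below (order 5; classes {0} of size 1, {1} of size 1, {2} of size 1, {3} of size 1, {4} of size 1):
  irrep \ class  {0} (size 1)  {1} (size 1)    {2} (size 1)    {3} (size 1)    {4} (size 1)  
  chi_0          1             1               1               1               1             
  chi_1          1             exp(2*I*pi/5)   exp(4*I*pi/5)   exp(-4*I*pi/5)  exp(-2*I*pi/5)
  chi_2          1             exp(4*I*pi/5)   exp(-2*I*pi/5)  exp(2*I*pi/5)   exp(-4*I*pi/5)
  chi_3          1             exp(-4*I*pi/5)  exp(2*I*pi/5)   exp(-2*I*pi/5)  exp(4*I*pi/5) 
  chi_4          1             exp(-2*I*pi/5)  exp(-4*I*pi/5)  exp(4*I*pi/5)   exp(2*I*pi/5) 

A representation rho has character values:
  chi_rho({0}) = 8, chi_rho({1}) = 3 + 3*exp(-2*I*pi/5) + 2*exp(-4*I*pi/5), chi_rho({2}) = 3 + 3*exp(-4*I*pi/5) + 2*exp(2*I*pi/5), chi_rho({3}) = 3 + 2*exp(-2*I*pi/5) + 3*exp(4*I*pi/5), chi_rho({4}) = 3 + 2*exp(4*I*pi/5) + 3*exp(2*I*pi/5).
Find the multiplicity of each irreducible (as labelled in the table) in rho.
Multiplicities: chi_0: 3, chi_1: 0, chi_2: 0, chi_3: 2, chi_4: 3.

Argument: Use <chi_rho, chi> = (1/|G|) sum_C |C| * chi_rho(C) * conj(chi(C)) with |G| = 5 for each irreducible chi in the table:
  <chi_rho, chi_0> = (1/5)[1*(8)*conj(1) + 1*(3 + 3*exp(-2*I*pi/5) + 2*exp(-4*I*pi/5))*conj(1) + 1*(3 + 3*exp(-4*I*pi/5) + 2*exp(2*I*pi/5))*conj(1) + 1*(3 + 2*exp(-2*I*pi/5) + 3*exp(4*I*pi/5))*conj(1) + 1*(3 + 2*exp(4*I*pi/5) + 3*exp(2*I*pi/5))*conj(1)]
      = (1/5)[(8) + (3 + 3*exp(-2*I*pi/5) + 2*exp(-4*I*pi/5)) + (3 + 3*exp(-4*I*pi/5) + 2*exp(2*I*pi/5)) + (3 + 2*exp(-2*I*pi/5) + 3*exp(4*I*pi/5)) + (3 + 2*exp(4*I*pi/5) + 3*exp(2*I*pi/5))] = 15/5 = 3
  <chi_rho, chi_1> = (1/5)[1*(8)*conj(1) + 1*(3 + 3*exp(-2*I*pi/5) + 2*exp(-4*I*pi/5))*conj(exp(2*I*pi/5)) + 1*(3 + 3*exp(-4*I*pi/5) + 2*exp(2*I*pi/5))*conj(exp(4*I*pi/5)) + 1*(3 + 2*exp(-2*I*pi/5) + 3*exp(4*I*pi/5))*conj(exp(-4*I*pi/5)) + 1*(3 + 2*exp(4*I*pi/5) + 3*exp(2*I*pi/5))*conj(exp(-2*I*pi/5))]
      = (1/5)[(8) + (3*exp(-2*I*pi/5) + 3*exp(-4*I*pi/5) + 2*exp(4*I*pi/5)) + (2*exp(-2*I*pi/5) + 3*exp(-4*I*pi/5) + 3*exp(2*I*pi/5)) + (3*exp(-2*I*pi/5) + 3*exp(4*I*pi/5) + 2*exp(2*I*pi/5)) + (2*exp(-4*I*pi/5) + 3*exp(4*I*pi/5) + 3*exp(2*I*pi/5))] = 0/5 = 0
  <chi_rho, chi_2> = (1/5)[1*(8)*conj(1) + 1*(3 + 3*exp(-2*I*pi/5) + 2*exp(-4*I*pi/5))*conj(exp(4*I*pi/5)) + 1*(3 + 3*exp(-4*I*pi/5) + 2*exp(2*I*pi/5))*conj(exp(-2*I*pi/5)) + 1*(3 + 2*exp(-2*I*pi/5) + 3*exp(4*I*pi/5))*conj(exp(2*I*pi/5)) + 1*(3 + 2*exp(4*I*pi/5) + 3*exp(2*I*pi/5))*conj(exp(-4*I*pi/5))]
      = (1/5)[(8) + (3*exp(-4*I*pi/5) + 3*exp(4*I*pi/5) + 2*exp(2*I*pi/5)) + (3*exp(-2*I*pi/5) + 2*exp(4*I*pi/5) + 3*exp(2*I*pi/5)) + (3*exp(-2*I*pi/5) + 2*exp(-4*I*pi/5) + 3*exp(2*I*pi/5)) + (2*exp(-2*I*pi/5) + 3*exp(-4*I*pi/5) + 3*exp(4*I*pi/5))] = 0/5 = 0
  <chi_rho, chi_3> = (1/5)[1*(8)*conj(1) + 1*(3 + 3*exp(-2*I*pi/5) + 2*exp(-4*I*pi/5))*conj(exp(-4*I*pi/5)) + 1*(3 + 3*exp(-4*I*pi/5) + 2*exp(2*I*pi/5))*conj(exp(2*I*pi/5)) + 1*(3 + 2*exp(-2*I*pi/5) + 3*exp(4*I*pi/5))*conj(exp(-2*I*pi/5)) + 1*(3 + 2*exp(4*I*pi/5) + 3*exp(2*I*pi/5))*conj(exp(4*I*pi/5))]
      = (1/5)[(8) + (2 + 3*exp(4*I*pi/5) + 3*exp(2*I*pi/5)) + (2 + 3*exp(-2*I*pi/5) + 3*exp(4*I*pi/5)) + (2 + 3*exp(-4*I*pi/5) + 3*exp(2*I*pi/5)) + (2 + 3*exp(-2*I*pi/5) + 3*exp(-4*I*pi/5))] = 10/5 = 2
  <chi_rho, chi_4> = (1/5)[1*(8)*conj(1) + 1*(3 + 3*exp(-2*I*pi/5) + 2*exp(-4*I*pi/5))*conj(exp(-2*I*pi/5)) + 1*(3 + 3*exp(-4*I*pi/5) + 2*exp(2*I*pi/5))*conj(exp(-4*I*pi/5)) + 1*(3 + 2*exp(-2*I*pi/5) + 3*exp(4*I*pi/5))*conj(exp(4*I*pi/5)) + 1*(3 + 2*exp(4*I*pi/5) + 3*exp(2*I*pi/5))*conj(exp(2*I*pi/5))]
      = (1/5)[(8) + (3 + 2*exp(-2*I*pi/5) + 3*exp(2*I*pi/5)) + (3 + 2*exp(-4*I*pi/5) + 3*exp(4*I*pi/5)) + (3 + 3*exp(-4*I*pi/5) + 2*exp(4*I*pi/5)) + (3 + 3*exp(-2*I*pi/5) + 2*exp(2*I*pi/5))] = 15/5 = 3
(Exp terms are combined using exp(i*s)*conj(exp(i*t)) = exp(i*(s-t)), and sums of them are collapsed using the identity that for every m > 1 the m distinct m-th roots of unity sum to 0, e.g. 1 + exp(2*I*pi/3) + exp(-2*I*pi/3) = 0.)
Dimension check: dim(rho) = sum (mult * dim) = 3*1 + 0*1 + 0*1 + 2*1 + 3*1 = 8 = chi_rho(e) = 8.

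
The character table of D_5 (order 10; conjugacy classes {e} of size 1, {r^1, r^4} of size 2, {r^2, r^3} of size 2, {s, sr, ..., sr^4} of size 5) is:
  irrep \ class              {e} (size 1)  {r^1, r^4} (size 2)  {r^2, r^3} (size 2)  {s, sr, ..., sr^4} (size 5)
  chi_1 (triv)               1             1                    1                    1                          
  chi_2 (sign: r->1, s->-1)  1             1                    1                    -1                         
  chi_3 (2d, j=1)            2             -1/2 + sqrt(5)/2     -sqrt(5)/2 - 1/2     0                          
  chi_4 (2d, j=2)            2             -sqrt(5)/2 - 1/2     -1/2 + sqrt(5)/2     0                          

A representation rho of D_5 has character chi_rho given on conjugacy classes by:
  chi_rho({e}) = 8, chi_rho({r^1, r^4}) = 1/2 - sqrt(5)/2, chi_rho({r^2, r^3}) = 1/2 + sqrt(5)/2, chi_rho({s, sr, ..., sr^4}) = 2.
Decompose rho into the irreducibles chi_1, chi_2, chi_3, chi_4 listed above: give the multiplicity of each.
Multiplicities: chi_1: 2, chi_2: 0, chi_3: 1, chi_4: 2.

Argument: Use <chi_rho, chi> = (1/|G|) sum_C |C| * chi_rho(C) * conj(chi(C)) with |G| = 10 for each irreducible chi in the table:
  <chi_rho, chi_1> = (1/10)[1*(8)*conj(1) + 2*(1/2 - sqrt(5)/2)*conj(1) + 2*(1/2 + sqrt(5)/2)*conj(1) + 5*(2)*conj(1)]
      = (1/10)[(8) + (1 - sqrt(5)) + (1 + sqrt(5)) + (10)] = 20/10 = 2
  <chi_rho, chi_2> = (1/10)[1*(8)*conj(1) + 2*(1/2 - sqrt(5)/2)*conj(1) + 2*(1/2 + sqrt(5)/2)*conj(1) + 5*(2)*conj(-1)]
      = (1/10)[(8) + (1 - sqrt(5)) + (1 + sqrt(5)) + (-10)] = 0/10 = 0
  <chi_rho, chi_3> = (1/10)[1*(8)*conj(2) + 2*(1/2 - sqrt(5)/2)*conj(-1/2 + sqrt(5)/2) + 2*(1/2 + sqrt(5)/2)*conj(-sqrt(5)/2 - 1/2) + 5*(2)*conj(0)]
      = (1/10)[(16) + (-3 + sqrt(5)) + (-3 - sqrt(5)) + (0)] = 10/10 = 1
  <chi_rho, chi_4> = (1/10)[1*(8)*conj(2) + 2*(1/2 - sqrt(5)/2)*conj(-sqrt(5)/2 - 1/2) + 2*(1/2 + sqrt(5)/2)*conj(-1/2 + sqrt(5)/2) + 5*(2)*conj(0)]
      = (1/10)[(16) + (2) + (2) + (0)] = 20/10 = 2
Dimension check: dim(rho) = sum (mult * dim) = 2*1 + 0*1 + 1*2 + 2*2 = 8 = chi_rho(e) = 8.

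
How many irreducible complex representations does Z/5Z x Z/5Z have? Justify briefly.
25

The number of irreducible complex representations of a finite group equals its number of conjugacy classes. Z/5Z x Z/5Z is abelian of order 25, so every element is its own conjugacy class: 25 classes, so Z/5Z x Z/5Z (order 25) has exactly 25 irreducible complex representations.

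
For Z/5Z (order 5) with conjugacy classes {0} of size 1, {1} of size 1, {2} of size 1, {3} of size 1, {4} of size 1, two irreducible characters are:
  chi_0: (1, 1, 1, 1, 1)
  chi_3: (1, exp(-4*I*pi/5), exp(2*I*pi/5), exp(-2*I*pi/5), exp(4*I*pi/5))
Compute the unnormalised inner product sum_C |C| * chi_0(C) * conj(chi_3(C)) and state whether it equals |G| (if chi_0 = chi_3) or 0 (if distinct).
Sum = 0; so <chi_0, chi_3> = 0 (distinct irreducibles are orthogonal).

Reasoning: Compute term by term over conjugacy classes (|C| * chi_0(C) * conj(chi_3(C))):
  1*(1)*conj(1) + 1*(1)*conj(exp(-4*I*pi/5)) + 1*(1)*conj(exp(2*I*pi/5)) + 1*(1)*conj(exp(-2*I*pi/5)) + 1*(1)*conj(exp(4*I*pi/5))
  = (1) + (exp(4*I*pi/5)) + (exp(-2*I*pi/5)) + (exp(2*I*pi/5)) + (exp(-4*I*pi/5))
  = 0.
(Exp terms are combined using exp(i*s)*conj(exp(i*t)) = exp(i*(s-t)), and sums of them are collapsed using the identity that for every m > 1 the m distinct m-th roots of unity sum to 0, e.g. 1 + exp(2*I*pi/3) + exp(-2*I*pi/3) = 0.)
Dividing by |G| = 5 gives 0/5 = 0, matching the row-orthogonality relation <chi_0, chi_3> = [chi_0 = chi_3].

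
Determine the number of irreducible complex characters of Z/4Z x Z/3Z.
12

Justification: The number of irreducible complex representations of a finite group equals its number of conjugacy classes. Z/4Z x Z/3Z is abelian of order 12, so every element is its own conjugacy class: 12 classes, so Z/4Z x Z/3Z (order 12) has exactly 12 irreducible complex representations.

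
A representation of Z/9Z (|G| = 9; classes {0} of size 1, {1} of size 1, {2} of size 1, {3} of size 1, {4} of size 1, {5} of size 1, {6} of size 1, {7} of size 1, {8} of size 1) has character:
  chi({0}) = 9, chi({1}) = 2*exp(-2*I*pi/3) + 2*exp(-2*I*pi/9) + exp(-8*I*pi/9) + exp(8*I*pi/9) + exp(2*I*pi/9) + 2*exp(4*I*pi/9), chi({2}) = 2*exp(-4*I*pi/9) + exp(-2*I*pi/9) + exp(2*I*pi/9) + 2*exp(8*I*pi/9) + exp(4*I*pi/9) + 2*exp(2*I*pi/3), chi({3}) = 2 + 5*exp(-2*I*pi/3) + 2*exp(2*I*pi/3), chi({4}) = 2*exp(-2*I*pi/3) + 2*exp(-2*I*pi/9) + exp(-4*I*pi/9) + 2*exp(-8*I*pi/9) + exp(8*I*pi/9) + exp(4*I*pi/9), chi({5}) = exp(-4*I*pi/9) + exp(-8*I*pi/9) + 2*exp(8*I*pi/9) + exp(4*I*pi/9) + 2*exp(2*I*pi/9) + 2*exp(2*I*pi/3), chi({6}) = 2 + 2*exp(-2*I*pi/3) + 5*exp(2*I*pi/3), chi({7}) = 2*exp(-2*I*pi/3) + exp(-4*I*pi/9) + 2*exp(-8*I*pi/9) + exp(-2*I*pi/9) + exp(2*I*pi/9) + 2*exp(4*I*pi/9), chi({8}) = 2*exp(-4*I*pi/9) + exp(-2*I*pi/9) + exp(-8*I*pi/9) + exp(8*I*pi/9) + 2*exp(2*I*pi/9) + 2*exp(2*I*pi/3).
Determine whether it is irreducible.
Not irreducible (reducible): <chi, chi> = 15 > 1.

Explanation: <chi, chi> = (1/|G|) sum_C |C| * |chi(C)|^2 = (1/9)[1*|9|^2 + 1*|2*exp(-2*I*pi/3) + 2*exp(-2*I*pi/9) + exp(-8*I*pi/9) + exp(8*I*pi/9) + exp(2*I*pi/9) + 2*exp(4*I*pi/9)|^2 + 1*|2*exp(-4*I*pi/9) + exp(-2*I*pi/9) + exp(2*I*pi/9) + 2*exp(8*I*pi/9) + exp(4*I*pi/9) + 2*exp(2*I*pi/3)|^2 + 1*|2 + 5*exp(-2*I*pi/3) + 2*exp(2*I*pi/3)|^2 + 1*|2*exp(-2*I*pi/3) + 2*exp(-2*I*pi/9) + exp(-4*I*pi/9) + 2*exp(-8*I*pi/9) + exp(8*I*pi/9) + exp(4*I*pi/9)|^2 + 1*|exp(-4*I*pi/9) + exp(-8*I*pi/9) + 2*exp(8*I*pi/9) + exp(4*I*pi/9) + 2*exp(2*I*pi/9) + 2*exp(2*I*pi/3)|^2 + 1*|2 + 2*exp(-2*I*pi/3) + 5*exp(2*I*pi/3)|^2 + 1*|2*exp(-2*I*pi/3) + exp(-4*I*pi/9) + 2*exp(-8*I*pi/9) + exp(-2*I*pi/9) + exp(2*I*pi/9) + 2*exp(4*I*pi/9)|^2 + 1*|2*exp(-4*I*pi/9) + exp(-2*I*pi/9) + exp(-8*I*pi/9) + exp(8*I*pi/9) + 2*exp(2*I*pi/9) + 2*exp(2*I*pi/3)|^2]
  = (1/9)[(81) + (15 + 10*exp(-4*I*pi/9) + 9*exp(-2*I*pi/3) + 5*exp(-2*I*pi/9) + 9*exp(-8*I*pi/9) + 9*exp(8*I*pi/9) + 5*exp(2*I*pi/9) + 9*exp(2*I*pi/3) + 10*exp(4*I*pi/9)) + (15 + 9*exp(-2*I*pi/3) + 9*exp(-2*I*pi/9) + 5*exp(-4*I*pi/9) + 10*exp(-8*I*pi/9) + 10*exp(8*I*pi/9) + 5*exp(4*I*pi/9) + 9*exp(2*I*pi/9) + 9*exp(2*I*pi/3)) + (9) + (15 + 9*exp(-4*I*pi/9) + 9*exp(-2*I*pi/3) + 10*exp(-2*I*pi/9) + 5*exp(-8*I*pi/9) + 5*exp(8*I*pi/9) + 10*exp(2*I*pi/9) + 9*exp(2*I*pi/3) + 9*exp(4*I*pi/9)) + (15 + 9*exp(-4*I*pi/9) + 9*exp(-2*I*pi/3) + 10*exp(-2*I*pi/9) + 5*exp(-8*I*pi/9) + 5*exp(8*I*pi/9) + 10*exp(2*I*pi/9) + 9*exp(2*I*pi/3) + 9*exp(4*I*pi/9)) + (9) + (15 + 9*exp(-2*I*pi/3) + 9*exp(-2*I*pi/9) + 5*exp(-4*I*pi/9) + 10*exp(-8*I*pi/9) + 10*exp(8*I*pi/9) + 5*exp(4*I*pi/9) + 9*exp(2*I*pi/9) + 9*exp(2*I*pi/3)) + (15 + 10*exp(-4*I*pi/9) + 9*exp(-2*I*pi/3) + 5*exp(-2*I*pi/9) + 9*exp(-8*I*pi/9) + 9*exp(8*I*pi/9) + 5*exp(2*I*pi/9) + 9*exp(2*I*pi/3) + 10*exp(4*I*pi/9))] = 135/9 = 15.
(Exp terms are combined using exp(i*s)*conj(exp(i*t)) = exp(i*(s-t)), and sums of them are collapsed using the identity that for every m > 1 the m distinct m-th roots of unity sum to 0, e.g. 1 + exp(2*I*pi/3) + exp(-2*I*pi/3) = 0.)
A character is irreducible iff <chi, chi> = 1, so this representation is reducible.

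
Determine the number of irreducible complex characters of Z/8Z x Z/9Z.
72

Proof sketch: The number of irreducible complex representations of a finite group equals its number of conjugacy classes. Z/8Z x Z/9Z is abelian of order 72, so every element is its own conjugacy class: 72 classes, so Z/8Z x Z/9Z (order 72) has exactly 72 irreducible complex representations.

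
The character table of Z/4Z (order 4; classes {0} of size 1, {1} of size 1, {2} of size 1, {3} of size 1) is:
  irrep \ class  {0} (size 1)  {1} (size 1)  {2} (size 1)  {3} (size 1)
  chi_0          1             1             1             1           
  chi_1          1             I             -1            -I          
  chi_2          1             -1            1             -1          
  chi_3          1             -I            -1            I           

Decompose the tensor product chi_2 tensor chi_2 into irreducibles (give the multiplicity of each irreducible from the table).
chi_2 tensor chi_2 = chi_0 (all other irreducibles have multiplicity 0).

Argument: The character of a tensor product is the pointwise product (chi_2 * chi_2)(C) = chi_2(C) * chi_2(C):
  {0}: (1)*(1), {1}: (-1)*(-1), {2}: (1)*(1), {3}: (-1)*(-1)
so (chi_2 * chi_2) takes values
  {0} -> 1, {1} -> 1, {2} -> 1, {3} -> 1.
Now take the inner product of this character with each irreducible chi from the table, <chi_2*chi_2, chi> = (1/4) sum_C |C| (chi_2*chi_2)(C) conj(chi(C)):
  <chi_2*chi_2, chi_0> = (1/4)[1*(1)*conj(1) + 1*(1)*conj(1) + 1*(1)*conj(1) + 1*(1)*conj(1)]
      = (1/4)[(1) + (1) + (1) + (1)] = 4/4 = 1
  <chi_2*chi_2, chi_1> = (1/4)[1*(1)*conj(1) + 1*(1)*conj(I) + 1*(1)*conj(-1) + 1*(1)*conj(-I)]
      = (1/4)[(1) + (-I) + (-1) + (I)] = 0/4 = 0
  <chi_2*chi_2, chi_2> = (1/4)[1*(1)*conj(1) + 1*(1)*conj(-1) + 1*(1)*conj(1) + 1*(1)*conj(-1)]
      = (1/4)[(1) + (-1) + (1) + (-1)] = 0/4 = 0
  <chi_2*chi_2, chi_3> = (1/4)[1*(1)*conj(1) + 1*(1)*conj(-I) + 1*(1)*conj(-1) + 1*(1)*conj(I)]
      = (1/4)[(1) + (I) + (-1) + (-I)] = 0/4 = 0
(Exp terms are combined using exp(i*s)*conj(exp(i*t)) = exp(i*(s-t)), and sums of them are collapsed using the identity that for every m > 1 the m distinct m-th roots of unity sum to 0, e.g. 1 + exp(2*I*pi/3) + exp(-2*I*pi/3) = 0.)
Hence the multiplicities are chi_0: 1. Dimension check: dim(chi_2)*dim(chi_2) = 1*1 = 1 and sum (mult * dim) = 1*1 = 1.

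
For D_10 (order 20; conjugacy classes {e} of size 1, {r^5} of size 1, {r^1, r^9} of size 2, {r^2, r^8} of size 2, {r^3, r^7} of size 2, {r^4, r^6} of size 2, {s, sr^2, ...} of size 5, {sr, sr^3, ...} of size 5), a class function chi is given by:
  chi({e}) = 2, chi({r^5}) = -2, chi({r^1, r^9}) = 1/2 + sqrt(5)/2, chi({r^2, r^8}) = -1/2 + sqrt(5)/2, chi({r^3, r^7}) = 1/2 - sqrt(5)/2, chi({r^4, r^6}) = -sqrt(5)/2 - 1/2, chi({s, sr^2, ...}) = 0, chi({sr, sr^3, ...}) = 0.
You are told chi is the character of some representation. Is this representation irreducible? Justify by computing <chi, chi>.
Irreducible: <chi, chi> = 1.

Argument: <chi, chi> = (1/|G|) sum_C |C| * |chi(C)|^2 = (1/20)[1*|2|^2 + 1*|-2|^2 + 2*|1/2 + sqrt(5)/2|^2 + 2*|-1/2 + sqrt(5)/2|^2 + 2*|1/2 - sqrt(5)/2|^2 + 2*|-sqrt(5)/2 - 1/2|^2 + 5*|0|^2 + 5*|0|^2]
  = (1/20)[(4) + (4) + (sqrt(5) + 3) + (3 - sqrt(5)) + (3 - sqrt(5)) + (sqrt(5) + 3) + (0) + (0)] = 20/20 = 1.
A character is irreducible iff <chi, chi> = 1, so this representation is irreducible.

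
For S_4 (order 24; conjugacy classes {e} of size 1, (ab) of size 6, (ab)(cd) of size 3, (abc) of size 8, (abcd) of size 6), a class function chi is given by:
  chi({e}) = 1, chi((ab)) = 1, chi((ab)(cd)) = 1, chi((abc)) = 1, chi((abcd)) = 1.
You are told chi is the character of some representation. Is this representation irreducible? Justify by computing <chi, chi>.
Irreducible: <chi, chi> = 1.

Working: <chi, chi> = (1/|G|) sum_C |C| * |chi(C)|^2 = (1/24)[1*|1|^2 + 6*|1|^2 + 3*|1|^2 + 8*|1|^2 + 6*|1|^2]
  = (1/24)[(1) + (6) + (3) + (8) + (6)] = 24/24 = 1.
A character is irreducible iff <chi, chi> = 1, so this representation is irreducible.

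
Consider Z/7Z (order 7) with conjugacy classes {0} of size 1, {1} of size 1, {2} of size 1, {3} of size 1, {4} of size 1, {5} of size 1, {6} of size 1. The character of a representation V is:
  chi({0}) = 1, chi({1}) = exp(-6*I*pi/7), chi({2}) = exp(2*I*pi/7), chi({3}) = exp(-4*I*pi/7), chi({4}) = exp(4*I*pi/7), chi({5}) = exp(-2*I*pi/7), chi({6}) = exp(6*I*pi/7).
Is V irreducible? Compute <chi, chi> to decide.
Irreducible: <chi, chi> = 1.

Explanation: <chi, chi> = (1/|G|) sum_C |C| * |chi(C)|^2 = (1/7)[1*|1|^2 + 1*|exp(-6*I*pi/7)|^2 + 1*|exp(2*I*pi/7)|^2 + 1*|exp(-4*I*pi/7)|^2 + 1*|exp(4*I*pi/7)|^2 + 1*|exp(-2*I*pi/7)|^2 + 1*|exp(6*I*pi/7)|^2]
  = (1/7)[(1) + (1) + (1) + (1) + (1) + (1) + (1)] = 7/7 = 1.
(Exp terms are combined using exp(i*s)*conj(exp(i*t)) = exp(i*(s-t)), and sums of them are collapsed using the identity that for every m > 1 the m distinct m-th roots of unity sum to 0, e.g. 1 + exp(2*I*pi/3) + exp(-2*I*pi/3) = 0.)
A character is irreducible iff <chi, chi> = 1, so this representation is irreducible.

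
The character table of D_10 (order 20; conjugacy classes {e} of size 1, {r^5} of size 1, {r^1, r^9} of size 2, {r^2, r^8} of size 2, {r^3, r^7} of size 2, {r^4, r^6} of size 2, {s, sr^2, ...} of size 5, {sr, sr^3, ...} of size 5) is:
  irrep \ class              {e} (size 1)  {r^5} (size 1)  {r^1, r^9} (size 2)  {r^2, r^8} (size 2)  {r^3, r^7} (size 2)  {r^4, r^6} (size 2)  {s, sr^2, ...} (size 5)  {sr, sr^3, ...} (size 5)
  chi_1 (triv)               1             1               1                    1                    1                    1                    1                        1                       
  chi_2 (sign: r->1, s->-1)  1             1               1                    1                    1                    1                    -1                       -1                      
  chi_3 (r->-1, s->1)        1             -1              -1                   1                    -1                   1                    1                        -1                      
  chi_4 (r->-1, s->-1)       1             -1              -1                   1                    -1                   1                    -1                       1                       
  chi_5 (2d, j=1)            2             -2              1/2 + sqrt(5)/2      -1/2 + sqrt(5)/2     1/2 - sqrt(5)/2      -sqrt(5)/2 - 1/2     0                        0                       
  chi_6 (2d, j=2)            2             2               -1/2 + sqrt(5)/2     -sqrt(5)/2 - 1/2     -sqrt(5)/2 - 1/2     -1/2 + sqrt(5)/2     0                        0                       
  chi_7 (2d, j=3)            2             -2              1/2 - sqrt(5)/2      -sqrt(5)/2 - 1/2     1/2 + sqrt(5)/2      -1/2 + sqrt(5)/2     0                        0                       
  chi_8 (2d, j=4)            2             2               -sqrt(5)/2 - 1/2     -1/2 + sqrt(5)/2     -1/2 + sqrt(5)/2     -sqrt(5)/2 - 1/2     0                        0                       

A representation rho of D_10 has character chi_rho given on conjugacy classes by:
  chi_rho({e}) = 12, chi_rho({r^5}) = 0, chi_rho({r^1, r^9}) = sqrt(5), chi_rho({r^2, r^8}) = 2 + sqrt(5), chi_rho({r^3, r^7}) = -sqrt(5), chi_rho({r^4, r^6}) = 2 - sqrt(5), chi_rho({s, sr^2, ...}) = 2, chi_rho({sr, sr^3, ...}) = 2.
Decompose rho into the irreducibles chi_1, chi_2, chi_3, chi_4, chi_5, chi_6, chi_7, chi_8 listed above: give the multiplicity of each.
Multiplicities: chi_1: 2, chi_2: 0, chi_3: 1, chi_4: 1, chi_5: 2, chi_6: 1, chi_7: 0, chi_8: 1.

Use <chi_rho, chi> = (1/|G|) sum_C |C| * chi_rho(C) * conj(chi(C)) with |G| = 20 for each irreducible chi in the table:
  <chi_rho, chi_1> = (1/20)[1*(12)*conj(1) + 1*(0)*conj(1) + 2*(sqrt(5))*conj(1) + 2*(2 + sqrt(5))*conj(1) + 2*(-sqrt(5))*conj(1) + 2*(2 - sqrt(5))*conj(1) + 5*(2)*conj(1) + 5*(2)*conj(1)]
      = (1/20)[(12) + (0) + (2*sqrt(5)) + (4 + 2*sqrt(5)) + (-2*sqrt(5)) + (4 - 2*sqrt(5)) + (10) + (10)] = 40/20 = 2
  <chi_rho, chi_2> = (1/20)[1*(12)*conj(1) + 1*(0)*conj(1) + 2*(sqrt(5))*conj(1) + 2*(2 + sqrt(5))*conj(1) + 2*(-sqrt(5))*conj(1) + 2*(2 - sqrt(5))*conj(1) + 5*(2)*conj(-1) + 5*(2)*conj(-1)]
      = (1/20)[(12) + (0) + (2*sqrt(5)) + (4 + 2*sqrt(5)) + (-2*sqrt(5)) + (4 - 2*sqrt(5)) + (-10) + (-10)] = 0/20 = 0
  <chi_rho, chi_3> = (1/20)[1*(12)*conj(1) + 1*(0)*conj(-1) + 2*(sqrt(5))*conj(-1) + 2*(2 + sqrt(5))*conj(1) + 2*(-sqrt(5))*conj(-1) + 2*(2 - sqrt(5))*conj(1) + 5*(2)*conj(1) + 5*(2)*conj(-1)]
      = (1/20)[(12) + (0) + (-2*sqrt(5)) + (4 + 2*sqrt(5)) + (2*sqrt(5)) + (4 - 2*sqrt(5)) + (10) + (-10)] = 20/20 = 1
  <chi_rho, chi_4> = (1/20)[1*(12)*conj(1) + 1*(0)*conj(-1) + 2*(sqrt(5))*conj(-1) + 2*(2 + sqrt(5))*conj(1) + 2*(-sqrt(5))*conj(-1) + 2*(2 - sqrt(5))*conj(1) + 5*(2)*conj(-1) + 5*(2)*conj(1)]
      = (1/20)[(12) + (0) + (-2*sqrt(5)) + (4 + 2*sqrt(5)) + (2*sqrt(5)) + (4 - 2*sqrt(5)) + (-10) + (10)] = 20/20 = 1
  <chi_rho, chi_5> = (1/20)[1*(12)*conj(2) + 1*(0)*conj(-2) + 2*(sqrt(5))*conj(1/2 + sqrt(5)/2) + 2*(2 + sqrt(5))*conj(-1/2 + sqrt(5)/2) + 2*(-sqrt(5))*conj(1/2 - sqrt(5)/2) + 2*(2 - sqrt(5))*conj(-sqrt(5)/2 - 1/2) + 5*(2)*conj(0) + 5*(2)*conj(0)]
      = (1/20)[(24) + (0) + (sqrt(5) + 5) + (sqrt(5) + 3) + (5 - sqrt(5)) + (3 - sqrt(5)) + (0) + (0)] = 40/20 = 2
  <chi_rho, chi_6> = (1/20)[1*(12)*conj(2) + 1*(0)*conj(2) + 2*(sqrt(5))*conj(-1/2 + sqrt(5)/2) + 2*(2 + sqrt(5))*conj(-sqrt(5)/2 - 1/2) + 2*(-sqrt(5))*conj(-sqrt(5)/2 - 1/2) + 2*(2 - sqrt(5))*conj(-1/2 + sqrt(5)/2) + 5*(2)*conj(0) + 5*(2)*conj(0)]
      = (1/20)[(24) + (0) + (5 - sqrt(5)) + (-7 - 3*sqrt(5)) + (sqrt(5) + 5) + (-7 + 3*sqrt(5)) + (0) + (0)] = 20/20 = 1
  <chi_rho, chi_7> = (1/20)[1*(12)*conj(2) + 1*(0)*conj(-2) + 2*(sqrt(5))*conj(1/2 - sqrt(5)/2) + 2*(2 + sqrt(5))*conj(-sqrt(5)/2 - 1/2) + 2*(-sqrt(5))*conj(1/2 + sqrt(5)/2) + 2*(2 - sqrt(5))*conj(-1/2 + sqrt(5)/2) + 5*(2)*conj(0) + 5*(2)*conj(0)]
      = (1/20)[(24) + (0) + (-5 + sqrt(5)) + (-7 - 3*sqrt(5)) + (-5 - sqrt(5)) + (-7 + 3*sqrt(5)) + (0) + (0)] = 0/20 = 0
  <chi_rho, chi_8> = (1/20)[1*(12)*conj(2) + 1*(0)*conj(2) + 2*(sqrt(5))*conj(-sqrt(5)/2 - 1/2) + 2*(2 + sqrt(5))*conj(-1/2 + sqrt(5)/2) + 2*(-sqrt(5))*conj(-1/2 + sqrt(5)/2) + 2*(2 - sqrt(5))*conj(-sqrt(5)/2 - 1/2) + 5*(2)*conj(0) + 5*(2)*conj(0)]
      = (1/20)[(24) + (0) + (-5 - sqrt(5)) + (sqrt(5) + 3) + (-5 + sqrt(5)) + (3 - sqrt(5)) + (0) + (0)] = 20/20 = 1
Dimension check: dim(rho) = sum (mult * dim) = 2*1 + 0*1 + 1*1 + 1*1 + 2*2 + 1*2 + 0*2 + 1*2 = 12 = chi_rho(e) = 12.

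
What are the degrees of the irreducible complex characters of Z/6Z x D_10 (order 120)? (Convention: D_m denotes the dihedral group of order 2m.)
Dimensions: 1, 1, 1, 1, 1, 1, 1, 1, 1, 1, 1, 1, 1, 1, 1, 1, 1, 1, 1, 1, 1, 1, 1, 1, 2, 2, 2, 2, 2, 2, 2, 2, 2, 2, 2, 2, 2, 2, 2, 2, 2, 2, 2, 2, 2, 2, 2, 2

Argument: There are 48 irreducibles (= number of conjugacy classes). Their dimensions d_i satisfy sum d_i^2 = |G| = 120: 1 + 1 + 1 + 1 + 1 + 1 + 1 + 1 + 1 + 1 + 1 + 1 + 1 + 1 + 1 + 1 + 1 + 1 + 1 + 1 + 1 + 1 + 1 + 1 + 4 + 4 + 4 + 4 + 4 + 4 + 4 + 4 + 4 + 4 + 4 + 4 + 4 + 4 + 4 + 4 + 4 + 4 + 4 + 4 + 4 + 4 + 4 + 4 = 120. (For the product with Z/6Z: each of the 6 1-dim characters of Z/6Z tensors with each irrep of D_10, giving 6 copies of each D_10-dimension.)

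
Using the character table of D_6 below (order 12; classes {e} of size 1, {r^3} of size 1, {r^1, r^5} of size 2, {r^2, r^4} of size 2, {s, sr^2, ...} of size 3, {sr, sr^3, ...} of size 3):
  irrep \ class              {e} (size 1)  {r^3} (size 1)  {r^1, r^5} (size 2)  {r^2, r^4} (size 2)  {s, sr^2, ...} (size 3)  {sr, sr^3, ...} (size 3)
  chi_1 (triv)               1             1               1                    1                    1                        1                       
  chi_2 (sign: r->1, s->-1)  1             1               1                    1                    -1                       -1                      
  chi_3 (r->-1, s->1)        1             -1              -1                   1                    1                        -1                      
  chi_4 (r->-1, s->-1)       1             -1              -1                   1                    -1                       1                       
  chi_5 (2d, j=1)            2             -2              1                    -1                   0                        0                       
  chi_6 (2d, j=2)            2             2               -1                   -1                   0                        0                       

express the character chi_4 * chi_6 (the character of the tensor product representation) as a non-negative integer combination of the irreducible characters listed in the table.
chi_4 tensor chi_6 = chi_5 (all other irreducibles have multiplicity 0).

Explanation: The character of a tensor product is the pointwise product (chi_4 * chi_6)(C) = chi_4(C) * chi_6(C):
  {e}: (1)*(2), {r^3}: (-1)*(2), {r^1, r^5}: (-1)*(-1), {r^2, r^4}: (1)*(-1), {s, sr^2, ...}: (-1)*(0), {sr, sr^3, ...}: (1)*(0)
so (chi_4 * chi_6) takes values
  {e} -> 2, {r^3} -> -2, {r^1, r^5} -> 1, {r^2, r^4} -> -1, {s, sr^2, ...} -> 0, {sr, sr^3, ...} -> 0.
Now take the inner product of this character with each irreducible chi from the table, <chi_4*chi_6, chi> = (1/12) sum_C |C| (chi_4*chi_6)(C) conj(chi(C)):
  <chi_4*chi_6, chi_1> = (1/12)[1*(2)*conj(1) + 1*(-2)*conj(1) + 2*(1)*conj(1) + 2*(-1)*conj(1) + 3*(0)*conj(1) + 3*(0)*conj(1)]
      = (1/12)[(2) + (-2) + (2) + (-2) + (0) + (0)] = 0/12 = 0
  <chi_4*chi_6, chi_2> = (1/12)[1*(2)*conj(1) + 1*(-2)*conj(1) + 2*(1)*conj(1) + 2*(-1)*conj(1) + 3*(0)*conj(-1) + 3*(0)*conj(-1)]
      = (1/12)[(2) + (-2) + (2) + (-2) + (0) + (0)] = 0/12 = 0
  <chi_4*chi_6, chi_3> = (1/12)[1*(2)*conj(1) + 1*(-2)*conj(-1) + 2*(1)*conj(-1) + 2*(-1)*conj(1) + 3*(0)*conj(1) + 3*(0)*conj(-1)]
      = (1/12)[(2) + (2) + (-2) + (-2) + (0) + (0)] = 0/12 = 0
  <chi_4*chi_6, chi_4> = (1/12)[1*(2)*conj(1) + 1*(-2)*conj(-1) + 2*(1)*conj(-1) + 2*(-1)*conj(1) + 3*(0)*conj(-1) + 3*(0)*conj(1)]
      = (1/12)[(2) + (2) + (-2) + (-2) + (0) + (0)] = 0/12 = 0
  <chi_4*chi_6, chi_5> = (1/12)[1*(2)*conj(2) + 1*(-2)*conj(-2) + 2*(1)*conj(1) + 2*(-1)*conj(-1) + 3*(0)*conj(0) + 3*(0)*conj(0)]
      = (1/12)[(4) + (4) + (2) + (2) + (0) + (0)] = 12/12 = 1
  <chi_4*chi_6, chi_6> = (1/12)[1*(2)*conj(2) + 1*(-2)*conj(2) + 2*(1)*conj(-1) + 2*(-1)*conj(-1) + 3*(0)*conj(0) + 3*(0)*conj(0)]
      = (1/12)[(4) + (-4) + (-2) + (2) + (0) + (0)] = 0/12 = 0
Hence the multiplicities are chi_5: 1. Dimension check: dim(chi_4)*dim(chi_6) = 1*2 = 2 and sum (mult * dim) = 1*2 = 2.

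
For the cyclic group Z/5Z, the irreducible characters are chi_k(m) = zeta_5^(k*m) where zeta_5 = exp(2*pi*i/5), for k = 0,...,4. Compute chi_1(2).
chi_1(2) = zeta_5^2 = exp(4*I*pi/5)

Argument: chi_1(2) = zeta_5^(1*2) = zeta_5^2. Since zeta_5^5 = 1, this equals zeta_5^2 = exp(2*pi*i*2/5) = exp(4*I*pi/5).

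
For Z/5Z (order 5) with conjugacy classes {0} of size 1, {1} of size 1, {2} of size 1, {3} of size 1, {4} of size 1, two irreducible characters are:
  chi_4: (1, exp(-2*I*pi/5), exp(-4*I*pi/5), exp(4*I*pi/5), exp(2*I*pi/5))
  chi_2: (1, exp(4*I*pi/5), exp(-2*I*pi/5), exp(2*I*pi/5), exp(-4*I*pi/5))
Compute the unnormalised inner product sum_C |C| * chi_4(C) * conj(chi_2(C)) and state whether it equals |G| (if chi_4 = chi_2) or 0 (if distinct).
Sum = 0; so <chi_4, chi_2> = 0 (distinct irreducibles are orthogonal).

Details: Compute term by term over conjugacy classes (|C| * chi_4(C) * conj(chi_2(C))):
  1*(1)*conj(1) + 1*(exp(-2*I*pi/5))*conj(exp(4*I*pi/5)) + 1*(exp(-4*I*pi/5))*conj(exp(-2*I*pi/5)) + 1*(exp(4*I*pi/5))*conj(exp(2*I*pi/5)) + 1*(exp(2*I*pi/5))*conj(exp(-4*I*pi/5))
  = (1) + (exp(4*I*pi/5)) + (exp(-2*I*pi/5)) + (exp(2*I*pi/5)) + (exp(-4*I*pi/5))
  = 0.
(Exp terms are combined using exp(i*s)*conj(exp(i*t)) = exp(i*(s-t)), and sums of them are collapsed using the identity that for every m > 1 the m distinct m-th roots of unity sum to 0, e.g. 1 + exp(2*I*pi/3) + exp(-2*I*pi/3) = 0.)
Dividing by |G| = 5 gives 0/5 = 0, matching the row-orthogonality relation <chi_4, chi_2> = [chi_4 = chi_2].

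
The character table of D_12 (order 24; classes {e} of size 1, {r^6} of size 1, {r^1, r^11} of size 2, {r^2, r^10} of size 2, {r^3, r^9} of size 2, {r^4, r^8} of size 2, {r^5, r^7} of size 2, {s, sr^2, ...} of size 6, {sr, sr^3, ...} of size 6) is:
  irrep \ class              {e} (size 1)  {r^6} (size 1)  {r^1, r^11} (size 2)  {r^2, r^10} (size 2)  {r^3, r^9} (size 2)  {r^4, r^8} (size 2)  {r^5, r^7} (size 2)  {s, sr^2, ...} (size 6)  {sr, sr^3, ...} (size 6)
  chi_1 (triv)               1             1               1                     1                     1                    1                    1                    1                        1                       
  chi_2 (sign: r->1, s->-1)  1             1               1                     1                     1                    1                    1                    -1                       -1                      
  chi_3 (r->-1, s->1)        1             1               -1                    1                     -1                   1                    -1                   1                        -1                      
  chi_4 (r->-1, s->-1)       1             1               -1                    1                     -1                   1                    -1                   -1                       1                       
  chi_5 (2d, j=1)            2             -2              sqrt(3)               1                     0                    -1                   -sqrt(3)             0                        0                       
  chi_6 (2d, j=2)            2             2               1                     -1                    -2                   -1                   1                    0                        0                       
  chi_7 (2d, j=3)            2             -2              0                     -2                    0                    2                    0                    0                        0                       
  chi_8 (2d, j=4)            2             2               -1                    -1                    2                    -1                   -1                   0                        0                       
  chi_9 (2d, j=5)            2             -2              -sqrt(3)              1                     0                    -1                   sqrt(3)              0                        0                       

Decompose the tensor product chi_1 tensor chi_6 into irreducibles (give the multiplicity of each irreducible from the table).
chi_1 tensor chi_6 = chi_6 (all other irreducibles have multiplicity 0).

Solution. The character of a tensor product is the pointwise product (chi_1 * chi_6)(C) = chi_1(C) * chi_6(C):
  {e}: (1)*(2), {r^6}: (1)*(2), {r^1, r^11}: (1)*(1), {r^2, r^10}: (1)*(-1), {r^3, r^9}: (1)*(-2), {r^4, r^8}: (1)*(-1), {r^5, r^7}: (1)*(1), {s, sr^2, ...}: (1)*(0), {sr, sr^3, ...}: (1)*(0)
so (chi_1 * chi_6) takes values
  {e} -> 2, {r^6} -> 2, {r^1, r^11} -> 1, {r^2, r^10} -> -1, {r^3, r^9} -> -2, {r^4, r^8} -> -1, {r^5, r^7} -> 1, {s, sr^2, ...} -> 0, {sr, sr^3, ...} -> 0.
Now take the inner product of this character with each irreducible chi from the table, <chi_1*chi_6, chi> = (1/24) sum_C |C| (chi_1*chi_6)(C) conj(chi(C)):
  <chi_1*chi_6, chi_1> = (1/24)[1*(2)*conj(1) + 1*(2)*conj(1) + 2*(1)*conj(1) + 2*(-1)*conj(1) + 2*(-2)*conj(1) + 2*(-1)*conj(1) + 2*(1)*conj(1) + 6*(0)*conj(1) + 6*(0)*conj(1)]
      = (1/24)[(2) + (2) + (2) + (-2) + (-4) + (-2) + (2) + (0) + (0)] = 0/24 = 0
  <chi_1*chi_6, chi_2> = (1/24)[1*(2)*conj(1) + 1*(2)*conj(1) + 2*(1)*conj(1) + 2*(-1)*conj(1) + 2*(-2)*conj(1) + 2*(-1)*conj(1) + 2*(1)*conj(1) + 6*(0)*conj(-1) + 6*(0)*conj(-1)]
      = (1/24)[(2) + (2) + (2) + (-2) + (-4) + (-2) + (2) + (0) + (0)] = 0/24 = 0
  <chi_1*chi_6, chi_3> = (1/24)[1*(2)*conj(1) + 1*(2)*conj(1) + 2*(1)*conj(-1) + 2*(-1)*conj(1) + 2*(-2)*conj(-1) + 2*(-1)*conj(1) + 2*(1)*conj(-1) + 6*(0)*conj(1) + 6*(0)*conj(-1)]
      = (1/24)[(2) + (2) + (-2) + (-2) + (4) + (-2) + (-2) + (0) + (0)] = 0/24 = 0
  <chi_1*chi_6, chi_4> = (1/24)[1*(2)*conj(1) + 1*(2)*conj(1) + 2*(1)*conj(-1) + 2*(-1)*conj(1) + 2*(-2)*conj(-1) + 2*(-1)*conj(1) + 2*(1)*conj(-1) + 6*(0)*conj(-1) + 6*(0)*conj(1)]
      = (1/24)[(2) + (2) + (-2) + (-2) + (4) + (-2) + (-2) + (0) + (0)] = 0/24 = 0
  <chi_1*chi_6, chi_5> = (1/24)[1*(2)*conj(2) + 1*(2)*conj(-2) + 2*(1)*conj(sqrt(3)) + 2*(-1)*conj(1) + 2*(-2)*conj(0) + 2*(-1)*conj(-1) + 2*(1)*conj(-sqrt(3)) + 6*(0)*conj(0) + 6*(0)*conj(0)]
      = (1/24)[(4) + (-4) + (2*sqrt(3)) + (-2) + (0) + (2) + (-2*sqrt(3)) + (0) + (0)] = 0/24 = 0
  <chi_1*chi_6, chi_6> = (1/24)[1*(2)*conj(2) + 1*(2)*conj(2) + 2*(1)*conj(1) + 2*(-1)*conj(-1) + 2*(-2)*conj(-2) + 2*(-1)*conj(-1) + 2*(1)*conj(1) + 6*(0)*conj(0) + 6*(0)*conj(0)]
      = (1/24)[(4) + (4) + (2) + (2) + (8) + (2) + (2) + (0) + (0)] = 24/24 = 1
  <chi_1*chi_6, chi_7> = (1/24)[1*(2)*conj(2) + 1*(2)*conj(-2) + 2*(1)*conj(0) + 2*(-1)*conj(-2) + 2*(-2)*conj(0) + 2*(-1)*conj(2) + 2*(1)*conj(0) + 6*(0)*conj(0) + 6*(0)*conj(0)]
      = (1/24)[(4) + (-4) + (0) + (4) + (0) + (-4) + (0) + (0) + (0)] = 0/24 = 0
  <chi_1*chi_6, chi_8> = (1/24)[1*(2)*conj(2) + 1*(2)*conj(2) + 2*(1)*conj(-1) + 2*(-1)*conj(-1) + 2*(-2)*conj(2) + 2*(-1)*conj(-1) + 2*(1)*conj(-1) + 6*(0)*conj(0) + 6*(0)*conj(0)]
      = (1/24)[(4) + (4) + (-2) + (2) + (-8) + (2) + (-2) + (0) + (0)] = 0/24 = 0
  <chi_1*chi_6, chi_9> = (1/24)[1*(2)*conj(2) + 1*(2)*conj(-2) + 2*(1)*conj(-sqrt(3)) + 2*(-1)*conj(1) + 2*(-2)*conj(0) + 2*(-1)*conj(-1) + 2*(1)*conj(sqrt(3)) + 6*(0)*conj(0) + 6*(0)*conj(0)]
      = (1/24)[(4) + (-4) + (-2*sqrt(3)) + (-2) + (0) + (2) + (2*sqrt(3)) + (0) + (0)] = 0/24 = 0
Hence the multiplicities are chi_6: 1. Dimension check: dim(chi_1)*dim(chi_6) = 1*2 = 2 and sum (mult * dim) = 1*2 = 2.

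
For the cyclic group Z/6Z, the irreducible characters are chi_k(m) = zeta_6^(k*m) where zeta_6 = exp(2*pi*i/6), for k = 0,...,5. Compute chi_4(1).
chi_4(1) = zeta_6^4 = exp(-2*I*pi/3)

Working: chi_4(1) = zeta_6^(4*1) = zeta_6^4. Since zeta_6^6 = 1, this equals zeta_6^4 = exp(2*pi*i*4/6) = exp(-2*I*pi/3).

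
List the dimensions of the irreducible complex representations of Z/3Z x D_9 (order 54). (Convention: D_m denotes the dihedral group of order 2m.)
Dimensions: 1, 1, 1, 1, 1, 1, 2, 2, 2, 2, 2, 2, 2, 2, 2, 2, 2, 2

Why: There are 18 irreducibles (= number of conjugacy classes). Their dimensions d_i satisfy sum d_i^2 = |G| = 54: 1 + 1 + 1 + 1 + 1 + 1 + 4 + 4 + 4 + 4 + 4 + 4 + 4 + 4 + 4 + 4 + 4 + 4 = 54. (For the product with Z/3Z: each of the 3 1-dim characters of Z/3Z tensors with each irrep of D_9, giving 3 copies of each D_9-dimension.)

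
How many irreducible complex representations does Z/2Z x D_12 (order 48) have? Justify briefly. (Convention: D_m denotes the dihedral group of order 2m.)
18

Justification: The number of irreducible complex representations of a finite group equals its number of conjugacy classes. For a direct product, #classes(G x H) = #classes(G) * #classes(H). Z/2Z has 2 classes (abelian), D_12 has 9 classes, so 2 * 9 = 18, so Z/2Z x D_12 (order 48) has exactly 18 irreducible complex representations.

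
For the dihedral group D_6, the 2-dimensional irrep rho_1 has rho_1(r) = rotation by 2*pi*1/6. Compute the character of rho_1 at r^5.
chi_{rho_1}(r^5) = 2*cos(2*pi*1*5/6) = 1

Derivation: rho_1(r^5) is rotation by angle 2*pi*1*5/6, whose trace is 2*cos(2*pi*1*5/6) = 1.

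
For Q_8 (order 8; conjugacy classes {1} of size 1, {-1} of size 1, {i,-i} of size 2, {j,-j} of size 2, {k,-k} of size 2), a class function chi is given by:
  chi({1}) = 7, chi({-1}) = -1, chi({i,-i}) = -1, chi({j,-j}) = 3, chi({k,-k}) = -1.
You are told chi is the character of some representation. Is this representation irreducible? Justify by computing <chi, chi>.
Not irreducible (reducible): <chi, chi> = 9 > 1.

Solution. <chi, chi> = (1/|G|) sum_C |C| * |chi(C)|^2 = (1/8)[1*|7|^2 + 1*|-1|^2 + 2*|-1|^2 + 2*|3|^2 + 2*|-1|^2]
  = (1/8)[(49) + (1) + (2) + (18) + (2)] = 72/8 = 9.
A character is irreducible iff <chi, chi> = 1, so this representation is reducible.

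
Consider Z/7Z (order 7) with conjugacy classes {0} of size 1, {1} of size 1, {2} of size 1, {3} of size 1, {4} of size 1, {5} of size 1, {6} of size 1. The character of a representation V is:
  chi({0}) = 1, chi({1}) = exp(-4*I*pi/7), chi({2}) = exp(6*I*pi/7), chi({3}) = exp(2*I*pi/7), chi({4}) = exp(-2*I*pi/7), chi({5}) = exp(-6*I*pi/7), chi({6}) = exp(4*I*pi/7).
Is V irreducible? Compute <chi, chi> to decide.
Irreducible: <chi, chi> = 1.

Explanation: <chi, chi> = (1/|G|) sum_C |C| * |chi(C)|^2 = (1/7)[1*|1|^2 + 1*|exp(-4*I*pi/7)|^2 + 1*|exp(6*I*pi/7)|^2 + 1*|exp(2*I*pi/7)|^2 + 1*|exp(-2*I*pi/7)|^2 + 1*|exp(-6*I*pi/7)|^2 + 1*|exp(4*I*pi/7)|^2]
  = (1/7)[(1) + (1) + (1) + (1) + (1) + (1) + (1)] = 7/7 = 1.
(Exp terms are combined using exp(i*s)*conj(exp(i*t)) = exp(i*(s-t)), and sums of them are collapsed using the identity that for every m > 1 the m distinct m-th roots of unity sum to 0, e.g. 1 + exp(2*I*pi/3) + exp(-2*I*pi/3) = 0.)
A character is irreducible iff <chi, chi> = 1, so this representation is irreducible.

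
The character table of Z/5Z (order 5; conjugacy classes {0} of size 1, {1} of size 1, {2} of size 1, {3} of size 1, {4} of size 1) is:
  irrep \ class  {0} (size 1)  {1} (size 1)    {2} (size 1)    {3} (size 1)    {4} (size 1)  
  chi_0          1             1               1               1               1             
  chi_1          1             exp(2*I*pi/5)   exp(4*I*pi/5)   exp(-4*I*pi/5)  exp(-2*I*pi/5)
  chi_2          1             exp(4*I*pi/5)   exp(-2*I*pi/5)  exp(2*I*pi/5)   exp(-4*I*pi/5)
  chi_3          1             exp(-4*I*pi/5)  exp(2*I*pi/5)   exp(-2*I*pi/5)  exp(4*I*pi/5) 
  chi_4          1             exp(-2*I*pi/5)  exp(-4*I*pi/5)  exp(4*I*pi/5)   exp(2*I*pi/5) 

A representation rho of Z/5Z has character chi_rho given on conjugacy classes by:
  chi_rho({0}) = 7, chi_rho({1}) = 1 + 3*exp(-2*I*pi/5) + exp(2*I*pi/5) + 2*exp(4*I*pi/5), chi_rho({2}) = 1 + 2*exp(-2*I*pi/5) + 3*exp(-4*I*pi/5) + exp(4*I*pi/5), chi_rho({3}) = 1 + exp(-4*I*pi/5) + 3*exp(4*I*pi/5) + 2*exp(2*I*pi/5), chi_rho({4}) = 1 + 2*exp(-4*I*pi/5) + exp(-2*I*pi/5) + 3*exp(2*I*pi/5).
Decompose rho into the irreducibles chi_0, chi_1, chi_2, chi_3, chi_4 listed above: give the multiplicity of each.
Multiplicities: chi_0: 1, chi_1: 1, chi_2: 2, chi_3: 0, chi_4: 3.

Use <chi_rho, chi> = (1/|G|) sum_C |C| * chi_rho(C) * conj(chi(C)) with |G| = 5 for each irreducible chi in the table:
  <chi_rho, chi_0> = (1/5)[1*(7)*conj(1) + 1*(1 + 3*exp(-2*I*pi/5) + exp(2*I*pi/5) + 2*exp(4*I*pi/5))*conj(1) + 1*(1 + 2*exp(-2*I*pi/5) + 3*exp(-4*I*pi/5) + exp(4*I*pi/5))*conj(1) + 1*(1 + exp(-4*I*pi/5) + 3*exp(4*I*pi/5) + 2*exp(2*I*pi/5))*conj(1) + 1*(1 + 2*exp(-4*I*pi/5) + exp(-2*I*pi/5) + 3*exp(2*I*pi/5))*conj(1)]
      = (1/5)[(7) + (1 + 3*exp(-2*I*pi/5) + exp(2*I*pi/5) + 2*exp(4*I*pi/5)) + (1 + 2*exp(-2*I*pi/5) + 3*exp(-4*I*pi/5) + exp(4*I*pi/5)) + (1 + exp(-4*I*pi/5) + 3*exp(4*I*pi/5) + 2*exp(2*I*pi/5)) + (1 + 2*exp(-4*I*pi/5) + exp(-2*I*pi/5) + 3*exp(2*I*pi/5))] = 5/5 = 1
  <chi_rho, chi_1> = (1/5)[1*(7)*conj(1) + 1*(1 + 3*exp(-2*I*pi/5) + exp(2*I*pi/5) + 2*exp(4*I*pi/5))*conj(exp(2*I*pi/5)) + 1*(1 + 2*exp(-2*I*pi/5) + 3*exp(-4*I*pi/5) + exp(4*I*pi/5))*conj(exp(4*I*pi/5)) + 1*(1 + exp(-4*I*pi/5) + 3*exp(4*I*pi/5) + 2*exp(2*I*pi/5))*conj(exp(-4*I*pi/5)) + 1*(1 + 2*exp(-4*I*pi/5) + exp(-2*I*pi/5) + 3*exp(2*I*pi/5))*conj(exp(-2*I*pi/5))]
      = (1/5)[(7) + (1 + 3*exp(-4*I*pi/5) + exp(-2*I*pi/5) + 2*exp(2*I*pi/5)) + (1 + exp(-4*I*pi/5) + 2*exp(4*I*pi/5) + 3*exp(2*I*pi/5)) + (1 + 3*exp(-2*I*pi/5) + 2*exp(-4*I*pi/5) + exp(4*I*pi/5)) + (1 + 2*exp(-2*I*pi/5) + exp(2*I*pi/5) + 3*exp(4*I*pi/5))] = 5/5 = 1
  <chi_rho, chi_2> = (1/5)[1*(7)*conj(1) + 1*(1 + 3*exp(-2*I*pi/5) + exp(2*I*pi/5) + 2*exp(4*I*pi/5))*conj(exp(4*I*pi/5)) + 1*(1 + 2*exp(-2*I*pi/5) + 3*exp(-4*I*pi/5) + exp(4*I*pi/5))*conj(exp(-2*I*pi/5)) + 1*(1 + exp(-4*I*pi/5) + 3*exp(4*I*pi/5) + 2*exp(2*I*pi/5))*conj(exp(2*I*pi/5)) + 1*(1 + 2*exp(-4*I*pi/5) + exp(-2*I*pi/5) + 3*exp(2*I*pi/5))*conj(exp(-4*I*pi/5))]
      = (1/5)[(7) + (2 + exp(-2*I*pi/5) + exp(-4*I*pi/5) + 3*exp(4*I*pi/5)) + (2 + 3*exp(-2*I*pi/5) + exp(-4*I*pi/5) + exp(2*I*pi/5)) + (2 + exp(-2*I*pi/5) + exp(4*I*pi/5) + 3*exp(2*I*pi/5)) + (2 + 3*exp(-4*I*pi/5) + exp(4*I*pi/5) + exp(2*I*pi/5))] = 10/5 = 2
  <chi_rho, chi_3> = (1/5)[1*(7)*conj(1) + 1*(1 + 3*exp(-2*I*pi/5) + exp(2*I*pi/5) + 2*exp(4*I*pi/5))*conj(exp(-4*I*pi/5)) + 1*(1 + 2*exp(-2*I*pi/5) + 3*exp(-4*I*pi/5) + exp(4*I*pi/5))*conj(exp(2*I*pi/5)) + 1*(1 + exp(-4*I*pi/5) + 3*exp(4*I*pi/5) + 2*exp(2*I*pi/5))*conj(exp(-2*I*pi/5)) + 1*(1 + 2*exp(-4*I*pi/5) + exp(-2*I*pi/5) + 3*exp(2*I*pi/5))*conj(exp(4*I*pi/5))]
      = (1/5)[(7) + (2*exp(-2*I*pi/5) + exp(-4*I*pi/5) + exp(4*I*pi/5) + 3*exp(2*I*pi/5)) + (2*exp(-4*I*pi/5) + exp(-2*I*pi/5) + exp(2*I*pi/5) + 3*exp(4*I*pi/5)) + (3*exp(-4*I*pi/5) + exp(-2*I*pi/5) + exp(2*I*pi/5) + 2*exp(4*I*pi/5)) + (3*exp(-2*I*pi/5) + exp(-4*I*pi/5) + exp(4*I*pi/5) + 2*exp(2*I*pi/5))] = 0/5 = 0
  <chi_rho, chi_4> = (1/5)[1*(7)*conj(1) + 1*(1 + 3*exp(-2*I*pi/5) + exp(2*I*pi/5) + 2*exp(4*I*pi/5))*conj(exp(-2*I*pi/5)) + 1*(1 + 2*exp(-2*I*pi/5) + 3*exp(-4*I*pi/5) + exp(4*I*pi/5))*conj(exp(-4*I*pi/5)) + 1*(1 + exp(-4*I*pi/5) + 3*exp(4*I*pi/5) + 2*exp(2*I*pi/5))*conj(exp(4*I*pi/5)) + 1*(1 + 2*exp(-4*I*pi/5) + exp(-2*I*pi/5) + 3*exp(2*I*pi/5))*conj(exp(2*I*pi/5))]
      = (1/5)[(7) + (3 + 2*exp(-4*I*pi/5) + exp(4*I*pi/5) + exp(2*I*pi/5)) + (3 + exp(-2*I*pi/5) + exp(4*I*pi/5) + 2*exp(2*I*pi/5)) + (3 + 2*exp(-2*I*pi/5) + exp(-4*I*pi/5) + exp(2*I*pi/5)) + (3 + exp(-2*I*pi/5) + exp(-4*I*pi/5) + 2*exp(4*I*pi/5))] = 15/5 = 3
(Exp terms are combined using exp(i*s)*conj(exp(i*t)) = exp(i*(s-t)), and sums of them are collapsed using the identity that for every m > 1 the m distinct m-th roots of unity sum to 0, e.g. 1 + exp(2*I*pi/3) + exp(-2*I*pi/3) = 0.)
Dimension check: dim(rho) = sum (mult * dim) = 1*1 + 1*1 + 2*1 + 0*1 + 3*1 = 7 = chi_rho(e) = 7.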